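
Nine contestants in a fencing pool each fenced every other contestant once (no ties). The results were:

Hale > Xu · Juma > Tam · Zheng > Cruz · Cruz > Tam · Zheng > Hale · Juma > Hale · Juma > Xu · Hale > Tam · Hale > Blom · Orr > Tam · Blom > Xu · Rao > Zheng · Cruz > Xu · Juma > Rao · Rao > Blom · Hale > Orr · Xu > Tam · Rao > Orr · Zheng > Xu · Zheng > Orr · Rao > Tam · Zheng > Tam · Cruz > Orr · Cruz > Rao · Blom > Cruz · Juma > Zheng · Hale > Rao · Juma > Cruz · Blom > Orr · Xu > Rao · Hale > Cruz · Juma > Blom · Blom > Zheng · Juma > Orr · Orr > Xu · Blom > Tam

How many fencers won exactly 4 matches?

2

Win totals: Cruz 4, Tam 0, Zheng 5, Blom 5, Orr 2, Xu 2, Rao 4, Juma 8, Hale 6.
Exactly 4: Cruz, Rao — 2 fencers.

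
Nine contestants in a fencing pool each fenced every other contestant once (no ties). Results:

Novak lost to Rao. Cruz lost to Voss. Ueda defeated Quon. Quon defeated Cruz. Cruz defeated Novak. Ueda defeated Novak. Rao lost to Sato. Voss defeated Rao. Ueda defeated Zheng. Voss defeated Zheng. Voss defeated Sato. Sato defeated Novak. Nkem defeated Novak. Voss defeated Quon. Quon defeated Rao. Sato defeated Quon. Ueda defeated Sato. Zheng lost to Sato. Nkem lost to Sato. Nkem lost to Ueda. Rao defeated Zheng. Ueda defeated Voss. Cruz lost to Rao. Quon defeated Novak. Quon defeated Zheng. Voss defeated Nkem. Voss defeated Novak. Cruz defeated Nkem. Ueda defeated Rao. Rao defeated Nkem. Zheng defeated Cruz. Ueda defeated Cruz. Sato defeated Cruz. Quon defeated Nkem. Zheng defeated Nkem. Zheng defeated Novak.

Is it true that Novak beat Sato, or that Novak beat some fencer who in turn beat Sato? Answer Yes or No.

No

Novak did not beat Sato directly.
Novak beat no one, so there is no intermediate fencer.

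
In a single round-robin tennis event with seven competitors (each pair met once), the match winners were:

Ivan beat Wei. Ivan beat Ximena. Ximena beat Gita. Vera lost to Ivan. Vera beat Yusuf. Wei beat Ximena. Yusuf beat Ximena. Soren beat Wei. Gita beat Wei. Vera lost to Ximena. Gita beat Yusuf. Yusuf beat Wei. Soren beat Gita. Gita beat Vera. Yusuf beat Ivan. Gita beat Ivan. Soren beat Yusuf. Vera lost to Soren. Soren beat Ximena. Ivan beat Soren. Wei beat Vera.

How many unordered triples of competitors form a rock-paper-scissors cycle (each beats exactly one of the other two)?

Win totals: Gita 4, Vera 1, Soren 5, Ivan 4, Wei 2, Ximena 2, Yusuf 3.
A competitor with w wins dominates both others in C(w,2) triples; summing gives 6 + 0 + 10 + 6 + 1 + 1 + 3 = 27 transitive triples.
Total triples C(7,3) = 35, so cyclic triples = 35 − 27 = 8.

8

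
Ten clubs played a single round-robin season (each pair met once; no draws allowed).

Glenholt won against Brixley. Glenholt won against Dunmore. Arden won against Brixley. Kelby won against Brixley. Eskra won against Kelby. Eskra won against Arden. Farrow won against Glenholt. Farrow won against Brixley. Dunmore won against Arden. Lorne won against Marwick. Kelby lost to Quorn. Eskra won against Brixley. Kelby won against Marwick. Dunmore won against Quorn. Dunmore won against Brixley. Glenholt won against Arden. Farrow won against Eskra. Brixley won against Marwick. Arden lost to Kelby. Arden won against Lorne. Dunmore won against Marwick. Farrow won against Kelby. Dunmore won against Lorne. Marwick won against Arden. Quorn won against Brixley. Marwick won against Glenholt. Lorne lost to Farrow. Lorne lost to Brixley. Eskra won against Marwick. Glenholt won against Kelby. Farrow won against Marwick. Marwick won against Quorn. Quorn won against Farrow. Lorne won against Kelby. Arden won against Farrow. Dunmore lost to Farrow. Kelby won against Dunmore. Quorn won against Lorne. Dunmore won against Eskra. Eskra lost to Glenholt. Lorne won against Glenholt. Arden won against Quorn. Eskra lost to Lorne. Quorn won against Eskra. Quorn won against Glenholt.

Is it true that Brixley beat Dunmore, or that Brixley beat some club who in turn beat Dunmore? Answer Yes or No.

Brixley did not beat Dunmore directly.
Brixley beat Marwick, Lorne, but each of them lost to Dunmore. No two-step path.

No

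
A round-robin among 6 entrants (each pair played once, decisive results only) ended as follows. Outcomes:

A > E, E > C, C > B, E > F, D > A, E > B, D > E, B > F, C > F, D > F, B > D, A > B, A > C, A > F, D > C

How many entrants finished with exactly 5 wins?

0

Win totals: A 4, B 2, C 2, D 4, E 3, F 0.
No entrant has exactly 5 wins.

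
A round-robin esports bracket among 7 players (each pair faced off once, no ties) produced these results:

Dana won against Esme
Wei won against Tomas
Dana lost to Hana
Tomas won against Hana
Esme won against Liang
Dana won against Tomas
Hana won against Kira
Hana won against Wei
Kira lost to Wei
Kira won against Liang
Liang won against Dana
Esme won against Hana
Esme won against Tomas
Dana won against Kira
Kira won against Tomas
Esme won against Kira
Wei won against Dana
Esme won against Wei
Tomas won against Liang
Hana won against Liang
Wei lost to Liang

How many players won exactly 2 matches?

3

Win totals: Dana 3, Wei 3, Kira 2, Tomas 2, Liang 2, Hana 4, Esme 5.
Exactly 2: Kira, Tomas, Liang — 3 players.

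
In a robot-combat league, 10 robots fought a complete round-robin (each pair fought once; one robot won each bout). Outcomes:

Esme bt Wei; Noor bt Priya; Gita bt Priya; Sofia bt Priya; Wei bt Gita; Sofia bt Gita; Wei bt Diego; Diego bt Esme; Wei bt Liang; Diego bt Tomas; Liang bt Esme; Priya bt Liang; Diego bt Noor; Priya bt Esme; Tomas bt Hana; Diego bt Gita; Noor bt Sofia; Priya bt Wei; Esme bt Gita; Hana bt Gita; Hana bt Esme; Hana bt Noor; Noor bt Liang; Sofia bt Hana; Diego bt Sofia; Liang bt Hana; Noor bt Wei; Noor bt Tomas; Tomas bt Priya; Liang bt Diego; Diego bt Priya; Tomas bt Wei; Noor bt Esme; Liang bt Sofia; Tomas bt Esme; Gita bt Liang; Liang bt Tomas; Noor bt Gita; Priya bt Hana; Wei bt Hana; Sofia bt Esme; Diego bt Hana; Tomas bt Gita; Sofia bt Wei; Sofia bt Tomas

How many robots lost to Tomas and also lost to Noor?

Tomas beat: Priya, Hana, Gita, Wei, Esme.
Noor beat: Priya, Tomas, Gita, Liang, Sofia, Wei, Esme.
Both beat: Priya, Gita, Wei, Esme — 4.

4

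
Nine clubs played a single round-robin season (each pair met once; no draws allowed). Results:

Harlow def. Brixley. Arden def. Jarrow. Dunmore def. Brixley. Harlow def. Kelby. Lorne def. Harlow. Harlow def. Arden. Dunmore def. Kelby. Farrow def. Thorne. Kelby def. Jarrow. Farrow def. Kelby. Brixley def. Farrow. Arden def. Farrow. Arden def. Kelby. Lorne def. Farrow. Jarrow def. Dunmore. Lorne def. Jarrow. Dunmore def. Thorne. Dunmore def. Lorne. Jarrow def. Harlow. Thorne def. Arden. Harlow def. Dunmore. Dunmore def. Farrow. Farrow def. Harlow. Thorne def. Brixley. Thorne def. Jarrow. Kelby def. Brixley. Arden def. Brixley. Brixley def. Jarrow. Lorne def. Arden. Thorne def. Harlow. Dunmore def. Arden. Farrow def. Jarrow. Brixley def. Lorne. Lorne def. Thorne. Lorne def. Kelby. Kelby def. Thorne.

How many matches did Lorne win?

6

Lorne's results: beat Farrow, Arden, Harlow, Thorne, Kelby, Jarrow; lost to Dunmore, Brixley.
That is 6 wins.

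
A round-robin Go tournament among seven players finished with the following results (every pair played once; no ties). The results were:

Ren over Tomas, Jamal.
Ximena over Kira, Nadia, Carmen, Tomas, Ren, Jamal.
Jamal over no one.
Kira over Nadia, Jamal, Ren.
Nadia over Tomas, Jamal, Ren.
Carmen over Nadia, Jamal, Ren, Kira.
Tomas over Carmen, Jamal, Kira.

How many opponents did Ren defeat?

Ren's results: beat Jamal, Tomas; lost to Carmen, Ximena, Kira, Nadia.
That is 2 wins.

2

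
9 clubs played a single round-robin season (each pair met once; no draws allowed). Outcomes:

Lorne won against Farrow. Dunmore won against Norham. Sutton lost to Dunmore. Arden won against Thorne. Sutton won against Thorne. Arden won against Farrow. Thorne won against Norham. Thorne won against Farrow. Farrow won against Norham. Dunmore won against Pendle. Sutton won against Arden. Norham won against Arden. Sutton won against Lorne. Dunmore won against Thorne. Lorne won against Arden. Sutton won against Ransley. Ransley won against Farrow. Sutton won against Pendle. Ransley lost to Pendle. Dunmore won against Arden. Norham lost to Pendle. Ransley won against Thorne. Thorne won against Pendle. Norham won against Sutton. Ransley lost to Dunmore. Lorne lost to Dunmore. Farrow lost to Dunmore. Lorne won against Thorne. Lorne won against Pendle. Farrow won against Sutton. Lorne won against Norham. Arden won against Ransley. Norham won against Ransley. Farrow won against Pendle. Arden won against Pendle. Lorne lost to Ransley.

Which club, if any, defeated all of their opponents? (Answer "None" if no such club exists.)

Dunmore

Dunmore has 8 wins out of 8 opponents — a perfect record.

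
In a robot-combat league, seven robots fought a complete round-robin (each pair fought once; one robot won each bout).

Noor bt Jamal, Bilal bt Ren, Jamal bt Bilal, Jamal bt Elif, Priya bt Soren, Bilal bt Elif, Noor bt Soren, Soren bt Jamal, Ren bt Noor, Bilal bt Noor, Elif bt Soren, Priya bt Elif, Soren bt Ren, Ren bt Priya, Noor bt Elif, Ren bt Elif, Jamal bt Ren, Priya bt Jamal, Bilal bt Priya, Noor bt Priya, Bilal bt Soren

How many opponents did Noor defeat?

4

Noor's results: beat Priya, Soren, Elif, Jamal; lost to Ren, Bilal.
That is 4 wins.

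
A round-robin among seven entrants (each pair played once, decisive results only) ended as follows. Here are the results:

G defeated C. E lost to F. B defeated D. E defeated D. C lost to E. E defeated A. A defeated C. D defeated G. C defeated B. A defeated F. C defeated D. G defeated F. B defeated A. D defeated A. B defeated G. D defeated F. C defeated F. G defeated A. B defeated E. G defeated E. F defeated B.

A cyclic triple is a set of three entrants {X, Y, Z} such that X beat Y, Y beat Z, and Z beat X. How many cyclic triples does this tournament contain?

12

Win totals: A 2, B 4, C 3, D 3, E 3, F 2, G 4.
An entrant with w wins dominates both others in C(w,2) triples; summing gives 1 + 6 + 3 + 3 + 3 + 1 + 6 = 23 transitive triples.
Total triples C(7,3) = 35, so cyclic triples = 35 − 23 = 12.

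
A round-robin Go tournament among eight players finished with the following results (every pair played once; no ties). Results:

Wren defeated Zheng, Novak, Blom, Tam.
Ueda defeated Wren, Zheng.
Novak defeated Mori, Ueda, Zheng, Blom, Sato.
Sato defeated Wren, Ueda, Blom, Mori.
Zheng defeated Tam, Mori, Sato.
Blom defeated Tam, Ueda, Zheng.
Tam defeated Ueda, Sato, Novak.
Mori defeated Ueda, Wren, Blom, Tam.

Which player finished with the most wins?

Win totals: Ueda 2, Wren 4, Novak 5, Sato 4, Zheng 3, Tam 3, Mori 4, Blom 3.
Novak leads with 5 wins (next highest: 4).

Novak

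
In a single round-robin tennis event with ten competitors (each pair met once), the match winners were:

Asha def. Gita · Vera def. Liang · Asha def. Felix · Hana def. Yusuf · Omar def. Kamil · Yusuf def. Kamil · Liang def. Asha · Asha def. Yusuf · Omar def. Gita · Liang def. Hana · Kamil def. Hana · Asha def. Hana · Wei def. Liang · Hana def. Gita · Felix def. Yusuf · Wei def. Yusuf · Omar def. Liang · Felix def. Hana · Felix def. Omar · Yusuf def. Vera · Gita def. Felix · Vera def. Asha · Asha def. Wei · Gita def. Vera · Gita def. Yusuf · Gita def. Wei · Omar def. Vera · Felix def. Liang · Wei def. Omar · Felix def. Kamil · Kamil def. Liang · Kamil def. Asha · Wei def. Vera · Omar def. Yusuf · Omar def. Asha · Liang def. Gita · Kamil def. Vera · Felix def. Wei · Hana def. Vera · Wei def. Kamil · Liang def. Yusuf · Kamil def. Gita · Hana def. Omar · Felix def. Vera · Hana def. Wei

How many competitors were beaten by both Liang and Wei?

1

Liang beat: Hana, Yusuf, Asha, Gita.
Wei beat: Kamil, Yusuf, Omar, Liang, Vera.
Both beat: Yusuf — 1.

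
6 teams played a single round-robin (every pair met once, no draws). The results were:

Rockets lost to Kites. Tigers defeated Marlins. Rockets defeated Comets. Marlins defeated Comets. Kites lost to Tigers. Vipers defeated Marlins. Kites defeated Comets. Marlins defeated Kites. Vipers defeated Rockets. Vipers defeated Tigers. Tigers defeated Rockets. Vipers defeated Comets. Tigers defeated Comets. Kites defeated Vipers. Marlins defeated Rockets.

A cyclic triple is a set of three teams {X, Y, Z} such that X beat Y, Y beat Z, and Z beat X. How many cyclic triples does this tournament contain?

Of the C(6,3) = 20 triples, the cyclic ones are: {Vipers, Marlins, Kites}; {Vipers, Kites, Tigers}.
That is 2.

2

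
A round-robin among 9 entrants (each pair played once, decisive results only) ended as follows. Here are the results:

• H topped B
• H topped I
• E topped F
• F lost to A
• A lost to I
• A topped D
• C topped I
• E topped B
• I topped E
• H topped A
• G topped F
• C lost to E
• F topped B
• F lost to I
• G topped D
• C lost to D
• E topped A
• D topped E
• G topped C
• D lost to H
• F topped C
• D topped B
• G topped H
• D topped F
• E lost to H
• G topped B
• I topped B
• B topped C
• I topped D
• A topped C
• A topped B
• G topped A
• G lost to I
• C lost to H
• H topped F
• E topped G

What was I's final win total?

I's results: beat A, B, D, E, F, G; lost to C, H.
That is 6 wins.

6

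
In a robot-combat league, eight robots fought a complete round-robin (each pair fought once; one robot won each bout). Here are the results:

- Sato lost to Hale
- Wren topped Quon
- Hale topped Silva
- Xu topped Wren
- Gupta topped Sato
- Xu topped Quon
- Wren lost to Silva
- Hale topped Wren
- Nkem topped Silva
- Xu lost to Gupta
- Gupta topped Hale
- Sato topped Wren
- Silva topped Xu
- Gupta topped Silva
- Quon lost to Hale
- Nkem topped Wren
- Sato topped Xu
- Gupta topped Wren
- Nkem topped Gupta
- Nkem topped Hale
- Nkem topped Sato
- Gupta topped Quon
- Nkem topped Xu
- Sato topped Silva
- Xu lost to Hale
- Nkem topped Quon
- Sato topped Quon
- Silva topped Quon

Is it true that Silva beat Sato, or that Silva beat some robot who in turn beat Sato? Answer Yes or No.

No

Silva did not beat Sato directly.
Silva beat Wren, Xu, Quon, but each of them lost to Sato. No two-step path.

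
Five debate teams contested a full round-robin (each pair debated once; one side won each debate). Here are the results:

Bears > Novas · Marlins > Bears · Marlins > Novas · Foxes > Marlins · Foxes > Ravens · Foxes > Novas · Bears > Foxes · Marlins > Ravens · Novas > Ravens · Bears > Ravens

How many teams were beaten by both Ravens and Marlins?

0

Ravens beat: no one.
Marlins beat: Ravens, Bears, Novas.
No one was beaten by both.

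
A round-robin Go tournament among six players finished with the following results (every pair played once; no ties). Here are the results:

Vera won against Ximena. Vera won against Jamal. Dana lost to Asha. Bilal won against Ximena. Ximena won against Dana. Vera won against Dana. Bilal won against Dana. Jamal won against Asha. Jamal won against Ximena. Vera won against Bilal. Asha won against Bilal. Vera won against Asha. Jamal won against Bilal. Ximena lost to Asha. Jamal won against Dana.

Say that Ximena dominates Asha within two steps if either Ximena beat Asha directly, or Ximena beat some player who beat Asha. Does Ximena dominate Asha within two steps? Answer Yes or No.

Ximena did not beat Asha directly.
Ximena beat Dana, but each of them lost to Asha. No two-step path.

No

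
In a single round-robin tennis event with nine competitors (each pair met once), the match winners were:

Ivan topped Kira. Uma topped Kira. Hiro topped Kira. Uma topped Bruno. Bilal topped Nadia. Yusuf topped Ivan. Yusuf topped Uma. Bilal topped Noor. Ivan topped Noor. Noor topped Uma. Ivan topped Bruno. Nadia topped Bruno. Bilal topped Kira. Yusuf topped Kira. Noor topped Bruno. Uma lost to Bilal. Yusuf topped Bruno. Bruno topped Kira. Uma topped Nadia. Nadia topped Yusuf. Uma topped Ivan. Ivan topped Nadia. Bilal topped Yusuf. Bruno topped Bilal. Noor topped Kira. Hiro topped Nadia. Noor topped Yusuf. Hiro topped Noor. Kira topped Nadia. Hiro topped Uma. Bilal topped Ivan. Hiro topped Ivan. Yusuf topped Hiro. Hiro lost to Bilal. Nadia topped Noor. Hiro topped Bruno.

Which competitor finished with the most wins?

Win totals: Ivan 4, Hiro 6, Yusuf 5, Noor 4, Nadia 3, Uma 4, Kira 1, Bruno 2, Bilal 7.
Bilal leads with 7 wins (next highest: 6).

Bilal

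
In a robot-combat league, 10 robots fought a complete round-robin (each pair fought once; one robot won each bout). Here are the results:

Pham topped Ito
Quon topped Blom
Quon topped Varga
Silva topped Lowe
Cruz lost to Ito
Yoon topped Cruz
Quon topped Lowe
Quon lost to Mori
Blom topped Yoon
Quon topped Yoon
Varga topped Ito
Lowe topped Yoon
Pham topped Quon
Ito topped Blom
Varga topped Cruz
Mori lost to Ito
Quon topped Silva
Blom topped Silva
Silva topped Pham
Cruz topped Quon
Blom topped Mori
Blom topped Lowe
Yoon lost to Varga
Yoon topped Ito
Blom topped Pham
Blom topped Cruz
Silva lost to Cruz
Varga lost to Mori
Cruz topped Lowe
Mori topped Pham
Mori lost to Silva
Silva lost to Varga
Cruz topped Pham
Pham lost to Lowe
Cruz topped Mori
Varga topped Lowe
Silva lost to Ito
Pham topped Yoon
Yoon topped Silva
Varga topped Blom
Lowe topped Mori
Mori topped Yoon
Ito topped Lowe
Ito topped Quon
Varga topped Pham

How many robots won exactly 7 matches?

Win totals: Ito 6, Blom 6, Lowe 3, Yoon 3, Silva 3, Quon 5, Cruz 5, Mori 4, Pham 3, Varga 7.
Exactly 7: Varga — 1 robot.

1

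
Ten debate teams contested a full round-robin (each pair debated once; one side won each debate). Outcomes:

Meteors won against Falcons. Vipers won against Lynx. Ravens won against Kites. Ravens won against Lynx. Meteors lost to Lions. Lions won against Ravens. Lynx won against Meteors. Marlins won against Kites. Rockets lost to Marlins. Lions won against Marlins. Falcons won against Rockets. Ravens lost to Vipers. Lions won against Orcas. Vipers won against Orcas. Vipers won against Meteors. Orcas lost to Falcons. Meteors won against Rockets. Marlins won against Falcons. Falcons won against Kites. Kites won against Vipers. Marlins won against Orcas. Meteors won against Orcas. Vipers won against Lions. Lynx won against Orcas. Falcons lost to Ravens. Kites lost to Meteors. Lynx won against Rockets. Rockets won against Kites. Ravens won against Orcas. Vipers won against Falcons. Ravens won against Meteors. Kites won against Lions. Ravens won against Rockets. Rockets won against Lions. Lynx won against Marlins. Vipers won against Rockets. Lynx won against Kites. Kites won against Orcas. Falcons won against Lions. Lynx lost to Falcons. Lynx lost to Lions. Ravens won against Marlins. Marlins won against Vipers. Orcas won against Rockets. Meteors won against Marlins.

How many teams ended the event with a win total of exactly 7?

2

Win totals: Ravens 7, Orcas 1, Kites 3, Lions 5, Marlins 5, Lynx 5, Falcons 5, Rockets 2, Meteors 5, Vipers 7.
Exactly 7: Ravens, Vipers — 2 teams.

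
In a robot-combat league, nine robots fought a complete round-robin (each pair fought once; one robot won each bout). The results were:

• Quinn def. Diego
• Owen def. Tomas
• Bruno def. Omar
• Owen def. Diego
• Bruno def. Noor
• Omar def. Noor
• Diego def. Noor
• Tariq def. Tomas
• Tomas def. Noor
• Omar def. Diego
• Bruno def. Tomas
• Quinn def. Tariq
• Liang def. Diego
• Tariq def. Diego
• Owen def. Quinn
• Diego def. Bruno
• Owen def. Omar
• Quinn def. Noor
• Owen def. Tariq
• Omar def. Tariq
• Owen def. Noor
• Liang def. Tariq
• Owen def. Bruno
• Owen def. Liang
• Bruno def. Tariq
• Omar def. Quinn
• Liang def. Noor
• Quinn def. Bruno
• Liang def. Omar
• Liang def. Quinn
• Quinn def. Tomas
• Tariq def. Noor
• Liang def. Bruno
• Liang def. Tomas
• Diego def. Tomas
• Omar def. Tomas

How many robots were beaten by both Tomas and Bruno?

1

Tomas beat: Noor.
Bruno beat: Omar, Tariq, Tomas, Noor.
Both beat: Noor — 1.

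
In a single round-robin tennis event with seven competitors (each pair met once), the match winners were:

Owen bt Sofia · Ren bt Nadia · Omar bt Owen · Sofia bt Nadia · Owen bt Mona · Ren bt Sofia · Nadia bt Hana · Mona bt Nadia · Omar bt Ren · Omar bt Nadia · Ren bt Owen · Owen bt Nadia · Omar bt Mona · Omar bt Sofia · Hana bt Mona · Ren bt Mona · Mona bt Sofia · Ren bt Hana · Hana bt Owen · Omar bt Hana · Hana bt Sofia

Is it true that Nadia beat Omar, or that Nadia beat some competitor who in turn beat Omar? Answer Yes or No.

No

Nadia did not beat Omar directly.
Nadia beat Hana, but each of them lost to Omar. No two-step path.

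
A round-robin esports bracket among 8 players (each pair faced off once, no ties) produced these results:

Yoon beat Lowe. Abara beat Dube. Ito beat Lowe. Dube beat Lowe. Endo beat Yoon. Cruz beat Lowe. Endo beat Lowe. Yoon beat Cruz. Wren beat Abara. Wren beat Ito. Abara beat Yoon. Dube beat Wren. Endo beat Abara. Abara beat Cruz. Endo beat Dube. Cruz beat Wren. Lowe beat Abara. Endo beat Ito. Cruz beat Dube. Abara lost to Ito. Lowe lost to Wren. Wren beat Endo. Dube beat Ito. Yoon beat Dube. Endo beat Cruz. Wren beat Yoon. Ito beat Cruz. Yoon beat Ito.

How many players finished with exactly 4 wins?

1

Win totals: Cruz 3, Yoon 4, Wren 5, Dube 3, Endo 6, Lowe 1, Abara 3, Ito 3.
Exactly 4: Yoon — 1 player.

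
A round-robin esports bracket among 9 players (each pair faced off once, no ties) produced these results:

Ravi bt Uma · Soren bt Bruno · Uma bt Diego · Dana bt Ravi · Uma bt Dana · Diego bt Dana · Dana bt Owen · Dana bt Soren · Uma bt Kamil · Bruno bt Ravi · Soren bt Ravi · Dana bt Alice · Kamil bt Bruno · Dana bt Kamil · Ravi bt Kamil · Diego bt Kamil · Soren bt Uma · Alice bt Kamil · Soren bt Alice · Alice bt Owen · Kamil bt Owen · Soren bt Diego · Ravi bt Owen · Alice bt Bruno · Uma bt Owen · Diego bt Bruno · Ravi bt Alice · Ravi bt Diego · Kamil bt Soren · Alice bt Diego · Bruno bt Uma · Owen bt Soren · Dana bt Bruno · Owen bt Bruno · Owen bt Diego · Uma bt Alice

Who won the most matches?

Dana

Win totals: Owen 3, Diego 3, Uma 5, Dana 6, Alice 4, Kamil 3, Ravi 5, Bruno 2, Soren 5.
Dana leads with 6 wins (next highest: 5).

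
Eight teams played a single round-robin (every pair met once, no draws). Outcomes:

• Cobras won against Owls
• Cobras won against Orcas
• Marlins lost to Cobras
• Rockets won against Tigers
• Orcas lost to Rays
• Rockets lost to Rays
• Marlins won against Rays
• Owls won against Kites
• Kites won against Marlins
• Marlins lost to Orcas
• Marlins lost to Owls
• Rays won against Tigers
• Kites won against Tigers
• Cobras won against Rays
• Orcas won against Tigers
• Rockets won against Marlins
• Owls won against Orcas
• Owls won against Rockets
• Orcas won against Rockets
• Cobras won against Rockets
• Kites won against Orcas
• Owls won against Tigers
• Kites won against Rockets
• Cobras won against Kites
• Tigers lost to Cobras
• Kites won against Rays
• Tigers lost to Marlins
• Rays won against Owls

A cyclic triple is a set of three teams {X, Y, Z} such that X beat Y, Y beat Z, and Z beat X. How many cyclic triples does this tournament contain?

Win totals: Marlins 2, Owls 5, Kites 5, Cobras 7, Tigers 0, Rays 4, Orcas 3, Rockets 2.
A team with w wins dominates both others in C(w,2) triples; summing gives 1 + 10 + 10 + 21 + 0 + 6 + 3 + 1 = 52 transitive triples.
Total triples C(8,3) = 56, so cyclic triples = 56 − 52 = 4.

4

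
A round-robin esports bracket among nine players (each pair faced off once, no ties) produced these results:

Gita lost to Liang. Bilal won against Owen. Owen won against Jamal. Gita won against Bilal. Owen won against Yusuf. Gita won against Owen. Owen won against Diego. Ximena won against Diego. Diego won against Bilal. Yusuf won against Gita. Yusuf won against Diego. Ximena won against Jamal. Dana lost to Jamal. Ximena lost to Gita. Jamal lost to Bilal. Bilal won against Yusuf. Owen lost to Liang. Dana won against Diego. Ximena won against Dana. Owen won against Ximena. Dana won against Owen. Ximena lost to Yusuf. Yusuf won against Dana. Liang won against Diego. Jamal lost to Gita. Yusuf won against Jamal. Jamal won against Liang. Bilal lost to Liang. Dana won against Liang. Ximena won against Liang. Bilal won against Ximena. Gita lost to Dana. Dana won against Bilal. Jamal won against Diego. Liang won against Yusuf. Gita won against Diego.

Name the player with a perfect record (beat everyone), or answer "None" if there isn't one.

None

Highest win total is Yusuf with 5 (out of 8 possible).
Yusuf lost to Bilal, Liang, Owen, so no player went undefeated.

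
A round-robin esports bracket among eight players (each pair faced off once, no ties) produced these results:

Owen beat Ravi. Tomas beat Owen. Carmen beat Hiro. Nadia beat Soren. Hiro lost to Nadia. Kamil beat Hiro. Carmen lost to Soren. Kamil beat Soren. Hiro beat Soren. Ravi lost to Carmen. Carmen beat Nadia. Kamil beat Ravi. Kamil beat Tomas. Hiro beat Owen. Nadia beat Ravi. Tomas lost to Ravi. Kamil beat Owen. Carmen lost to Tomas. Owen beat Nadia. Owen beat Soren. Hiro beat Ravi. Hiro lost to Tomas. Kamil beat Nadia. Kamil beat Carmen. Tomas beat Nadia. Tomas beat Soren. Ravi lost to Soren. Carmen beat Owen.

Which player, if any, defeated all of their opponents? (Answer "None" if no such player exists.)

Kamil has 7 wins out of 7 opponents — a perfect record.

Kamil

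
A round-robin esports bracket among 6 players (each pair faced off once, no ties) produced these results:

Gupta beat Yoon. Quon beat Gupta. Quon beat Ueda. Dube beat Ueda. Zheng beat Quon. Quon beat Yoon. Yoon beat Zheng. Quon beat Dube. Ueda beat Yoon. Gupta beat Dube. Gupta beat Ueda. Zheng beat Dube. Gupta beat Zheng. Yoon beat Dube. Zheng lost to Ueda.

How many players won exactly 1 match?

Win totals: Zheng 2, Dube 1, Gupta 4, Yoon 2, Quon 4, Ueda 2.
Exactly 1: Dube — 1 player.

1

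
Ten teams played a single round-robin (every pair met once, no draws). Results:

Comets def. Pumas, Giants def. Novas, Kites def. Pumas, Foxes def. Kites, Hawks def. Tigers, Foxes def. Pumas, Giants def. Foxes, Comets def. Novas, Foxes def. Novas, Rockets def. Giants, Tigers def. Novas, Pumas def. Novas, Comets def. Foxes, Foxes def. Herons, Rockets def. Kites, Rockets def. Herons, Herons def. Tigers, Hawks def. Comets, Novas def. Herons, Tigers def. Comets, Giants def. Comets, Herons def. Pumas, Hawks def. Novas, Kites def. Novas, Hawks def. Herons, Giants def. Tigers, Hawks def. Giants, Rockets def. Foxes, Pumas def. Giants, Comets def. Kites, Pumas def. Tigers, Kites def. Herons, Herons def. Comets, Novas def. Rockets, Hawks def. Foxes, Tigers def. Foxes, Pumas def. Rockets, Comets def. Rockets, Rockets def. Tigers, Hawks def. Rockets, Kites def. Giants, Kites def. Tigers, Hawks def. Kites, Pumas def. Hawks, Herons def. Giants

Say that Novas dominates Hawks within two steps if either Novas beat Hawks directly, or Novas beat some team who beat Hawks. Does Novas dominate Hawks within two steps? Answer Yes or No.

No

Novas did not beat Hawks directly.
Novas beat Rockets, Herons, but each of them lost to Hawks. No two-step path.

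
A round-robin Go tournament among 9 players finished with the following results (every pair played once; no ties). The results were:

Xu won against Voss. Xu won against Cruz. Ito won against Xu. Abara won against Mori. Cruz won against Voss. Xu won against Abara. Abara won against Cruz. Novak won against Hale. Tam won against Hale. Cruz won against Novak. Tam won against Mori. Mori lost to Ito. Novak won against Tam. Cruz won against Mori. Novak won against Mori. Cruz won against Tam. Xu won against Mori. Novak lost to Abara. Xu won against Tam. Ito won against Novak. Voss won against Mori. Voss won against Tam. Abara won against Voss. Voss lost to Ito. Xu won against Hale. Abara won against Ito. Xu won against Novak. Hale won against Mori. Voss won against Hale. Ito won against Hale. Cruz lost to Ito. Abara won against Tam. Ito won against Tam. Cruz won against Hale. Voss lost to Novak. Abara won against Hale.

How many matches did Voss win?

3

Voss' results: beat Tam, Mori, Hale; lost to Xu, Ito, Novak, Abara, Cruz.
That is 3 wins.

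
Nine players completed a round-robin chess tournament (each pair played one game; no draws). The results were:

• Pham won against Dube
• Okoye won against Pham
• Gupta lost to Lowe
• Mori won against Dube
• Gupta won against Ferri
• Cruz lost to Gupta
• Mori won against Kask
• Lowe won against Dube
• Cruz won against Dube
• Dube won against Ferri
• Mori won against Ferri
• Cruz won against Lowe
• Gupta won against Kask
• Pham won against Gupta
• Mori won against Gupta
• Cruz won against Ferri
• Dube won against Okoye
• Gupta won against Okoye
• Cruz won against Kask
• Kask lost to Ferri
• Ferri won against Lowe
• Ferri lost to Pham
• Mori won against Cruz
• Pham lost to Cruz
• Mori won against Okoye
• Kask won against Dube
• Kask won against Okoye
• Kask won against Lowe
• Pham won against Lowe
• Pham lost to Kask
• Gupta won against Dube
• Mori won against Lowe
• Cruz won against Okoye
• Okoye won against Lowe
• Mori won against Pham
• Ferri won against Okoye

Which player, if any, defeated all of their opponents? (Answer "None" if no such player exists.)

Mori

Mori has 8 wins out of 8 opponents — a perfect record.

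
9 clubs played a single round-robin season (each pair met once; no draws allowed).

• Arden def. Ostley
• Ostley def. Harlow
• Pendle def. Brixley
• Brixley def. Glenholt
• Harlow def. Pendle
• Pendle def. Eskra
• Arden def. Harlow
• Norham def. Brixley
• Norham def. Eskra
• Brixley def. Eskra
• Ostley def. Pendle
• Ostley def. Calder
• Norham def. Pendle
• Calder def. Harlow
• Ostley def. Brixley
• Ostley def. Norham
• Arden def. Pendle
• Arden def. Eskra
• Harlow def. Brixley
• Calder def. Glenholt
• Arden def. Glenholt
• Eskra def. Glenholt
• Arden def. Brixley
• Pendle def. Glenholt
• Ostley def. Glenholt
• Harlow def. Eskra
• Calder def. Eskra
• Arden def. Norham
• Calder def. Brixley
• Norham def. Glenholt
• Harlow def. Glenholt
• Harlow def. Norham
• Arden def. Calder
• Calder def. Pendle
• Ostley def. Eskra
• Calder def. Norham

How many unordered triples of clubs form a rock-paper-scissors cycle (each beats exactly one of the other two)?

Win totals: Arden 8, Ostley 7, Glenholt 0, Eskra 1, Norham 4, Calder 6, Harlow 5, Brixley 2, Pendle 3.
A club with w wins dominates both others in C(w,2) triples; summing gives 28 + 21 + 0 + 0 + 6 + 15 + 10 + 1 + 3 = 84 transitive triples.
Total triples C(9,3) = 84, so cyclic triples = 84 − 84 = 0.

0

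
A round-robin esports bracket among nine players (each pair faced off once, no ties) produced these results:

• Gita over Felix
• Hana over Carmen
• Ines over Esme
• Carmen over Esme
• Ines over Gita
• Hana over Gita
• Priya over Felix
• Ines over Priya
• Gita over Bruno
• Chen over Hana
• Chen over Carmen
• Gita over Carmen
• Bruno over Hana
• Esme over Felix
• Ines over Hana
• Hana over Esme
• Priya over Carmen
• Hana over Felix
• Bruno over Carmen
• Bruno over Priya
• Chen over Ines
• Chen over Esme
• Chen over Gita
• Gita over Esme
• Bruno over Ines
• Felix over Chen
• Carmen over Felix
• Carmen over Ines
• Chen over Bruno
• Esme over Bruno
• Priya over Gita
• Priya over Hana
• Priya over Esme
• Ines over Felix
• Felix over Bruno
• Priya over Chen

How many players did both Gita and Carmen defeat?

2

Gita beat: Felix, Bruno, Esme, Carmen.
Carmen beat: Felix, Ines, Esme.
Both beat: Felix, Esme — 2.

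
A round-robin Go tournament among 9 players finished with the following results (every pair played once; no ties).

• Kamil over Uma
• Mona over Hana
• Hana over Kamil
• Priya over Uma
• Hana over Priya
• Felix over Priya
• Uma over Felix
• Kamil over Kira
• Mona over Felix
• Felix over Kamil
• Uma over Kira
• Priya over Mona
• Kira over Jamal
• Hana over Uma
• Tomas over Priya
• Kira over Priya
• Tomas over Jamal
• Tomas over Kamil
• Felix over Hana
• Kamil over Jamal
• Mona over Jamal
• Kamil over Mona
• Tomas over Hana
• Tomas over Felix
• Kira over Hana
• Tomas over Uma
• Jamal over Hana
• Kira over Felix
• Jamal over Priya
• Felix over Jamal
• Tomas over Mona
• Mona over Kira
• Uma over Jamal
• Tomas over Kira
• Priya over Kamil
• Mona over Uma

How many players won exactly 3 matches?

3

Win totals: Kira 4, Priya 3, Jamal 2, Tomas 8, Kamil 4, Uma 3, Mona 5, Felix 4, Hana 3.
Exactly 3: Priya, Uma, Hana — 3 players.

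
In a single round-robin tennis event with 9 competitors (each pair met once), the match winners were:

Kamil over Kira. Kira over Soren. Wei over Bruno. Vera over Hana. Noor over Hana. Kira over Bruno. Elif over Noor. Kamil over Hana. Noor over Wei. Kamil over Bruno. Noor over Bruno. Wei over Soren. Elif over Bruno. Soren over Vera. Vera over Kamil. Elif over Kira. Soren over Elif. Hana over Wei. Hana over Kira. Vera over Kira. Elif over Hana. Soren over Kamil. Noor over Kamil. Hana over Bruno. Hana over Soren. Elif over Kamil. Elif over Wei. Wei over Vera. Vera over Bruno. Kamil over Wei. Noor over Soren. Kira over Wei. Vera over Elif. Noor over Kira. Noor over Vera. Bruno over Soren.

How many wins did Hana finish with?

4

Hana's results: beat Wei, Soren, Kira, Bruno; lost to Vera, Elif, Noor, Kamil.
That is 4 wins.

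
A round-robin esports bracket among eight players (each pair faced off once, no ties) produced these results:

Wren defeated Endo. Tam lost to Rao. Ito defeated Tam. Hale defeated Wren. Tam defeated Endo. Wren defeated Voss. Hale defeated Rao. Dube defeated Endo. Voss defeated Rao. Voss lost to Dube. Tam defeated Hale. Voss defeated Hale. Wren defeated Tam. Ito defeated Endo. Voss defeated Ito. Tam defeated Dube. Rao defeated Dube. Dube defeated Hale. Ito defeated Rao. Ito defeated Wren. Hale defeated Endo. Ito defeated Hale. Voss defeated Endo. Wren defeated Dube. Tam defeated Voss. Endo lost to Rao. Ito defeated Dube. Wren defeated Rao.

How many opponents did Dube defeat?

3

Dube's results: beat Hale, Voss, Endo; lost to Rao, Tam, Wren, Ito.
That is 3 wins.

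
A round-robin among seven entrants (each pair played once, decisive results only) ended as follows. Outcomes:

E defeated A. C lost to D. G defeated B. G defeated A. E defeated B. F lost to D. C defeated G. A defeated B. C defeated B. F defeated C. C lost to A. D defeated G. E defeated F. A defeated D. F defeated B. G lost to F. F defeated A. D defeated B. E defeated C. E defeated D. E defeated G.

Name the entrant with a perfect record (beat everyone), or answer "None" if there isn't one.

E has 6 wins out of 6 opponents — a perfect record.

E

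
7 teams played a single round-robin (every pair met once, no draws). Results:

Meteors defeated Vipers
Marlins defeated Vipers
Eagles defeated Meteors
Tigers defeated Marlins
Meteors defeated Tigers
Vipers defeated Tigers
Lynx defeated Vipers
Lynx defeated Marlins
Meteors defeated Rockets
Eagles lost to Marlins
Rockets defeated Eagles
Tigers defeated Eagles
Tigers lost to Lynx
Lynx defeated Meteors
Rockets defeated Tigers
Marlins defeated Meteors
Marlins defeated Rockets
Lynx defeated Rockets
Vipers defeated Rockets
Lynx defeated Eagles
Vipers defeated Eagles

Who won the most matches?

Lynx

Win totals: Rockets 2, Lynx 6, Eagles 1, Vipers 3, Meteors 3, Marlins 4, Tigers 2.
Lynx leads with 6 wins (next highest: 4).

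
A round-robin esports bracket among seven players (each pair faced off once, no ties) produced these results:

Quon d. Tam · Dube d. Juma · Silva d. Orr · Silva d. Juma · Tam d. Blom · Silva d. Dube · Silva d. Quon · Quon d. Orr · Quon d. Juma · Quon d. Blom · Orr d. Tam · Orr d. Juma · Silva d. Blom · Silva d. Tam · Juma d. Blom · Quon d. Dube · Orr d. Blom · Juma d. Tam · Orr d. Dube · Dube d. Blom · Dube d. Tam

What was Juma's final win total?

Juma's results: beat Tam, Blom; lost to Silva, Quon, Orr, Dube.
That is 2 wins.

2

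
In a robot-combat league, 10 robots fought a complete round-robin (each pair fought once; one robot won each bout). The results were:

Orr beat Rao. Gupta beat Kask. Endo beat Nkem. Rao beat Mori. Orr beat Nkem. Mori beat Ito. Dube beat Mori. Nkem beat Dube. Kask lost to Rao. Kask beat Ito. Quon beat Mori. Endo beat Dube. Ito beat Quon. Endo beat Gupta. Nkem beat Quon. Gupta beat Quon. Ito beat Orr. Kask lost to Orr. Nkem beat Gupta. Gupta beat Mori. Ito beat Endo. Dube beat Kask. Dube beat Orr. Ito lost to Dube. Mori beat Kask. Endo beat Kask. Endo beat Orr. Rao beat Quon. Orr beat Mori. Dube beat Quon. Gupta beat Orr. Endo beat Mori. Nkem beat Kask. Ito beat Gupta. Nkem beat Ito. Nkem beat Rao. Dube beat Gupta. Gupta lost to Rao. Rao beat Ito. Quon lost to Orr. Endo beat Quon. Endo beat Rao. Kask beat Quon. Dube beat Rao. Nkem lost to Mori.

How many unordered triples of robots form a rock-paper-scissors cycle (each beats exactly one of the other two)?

Win totals: Gupta 4, Mori 3, Dube 7, Endo 8, Nkem 6, Rao 5, Kask 2, Orr 5, Quon 1, Ito 4.
A robot with w wins dominates both others in C(w,2) triples; summing gives 6 + 3 + 21 + 28 + 15 + 10 + 1 + 10 + 0 + 6 = 100 transitive triples.
Total triples C(10,3) = 120, so cyclic triples = 120 − 100 = 20.

20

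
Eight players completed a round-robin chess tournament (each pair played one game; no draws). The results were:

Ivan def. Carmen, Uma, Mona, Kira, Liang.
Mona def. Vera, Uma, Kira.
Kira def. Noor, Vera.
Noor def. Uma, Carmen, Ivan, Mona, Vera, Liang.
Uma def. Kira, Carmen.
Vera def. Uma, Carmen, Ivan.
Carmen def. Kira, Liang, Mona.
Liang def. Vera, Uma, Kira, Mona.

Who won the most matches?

Noor

Win totals: Uma 2, Noor 6, Ivan 5, Vera 3, Kira 2, Mona 3, Liang 4, Carmen 3.
Noor leads with 6 wins (next highest: 5).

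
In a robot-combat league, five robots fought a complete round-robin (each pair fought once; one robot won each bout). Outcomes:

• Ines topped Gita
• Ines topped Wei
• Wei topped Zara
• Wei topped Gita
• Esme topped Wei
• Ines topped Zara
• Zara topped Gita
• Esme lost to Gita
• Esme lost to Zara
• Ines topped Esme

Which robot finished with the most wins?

Ines

Win totals: Gita 1, Wei 2, Esme 1, Ines 4, Zara 2.
Ines leads with 4 wins (next highest: 2).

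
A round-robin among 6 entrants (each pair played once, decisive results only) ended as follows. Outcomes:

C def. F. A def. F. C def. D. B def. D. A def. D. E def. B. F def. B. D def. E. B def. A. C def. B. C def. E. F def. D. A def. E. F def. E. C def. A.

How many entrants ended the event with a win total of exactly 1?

Win totals: A 3, B 2, C 5, D 1, E 1, F 3.
Exactly 1: D, E — 2 entrants.

2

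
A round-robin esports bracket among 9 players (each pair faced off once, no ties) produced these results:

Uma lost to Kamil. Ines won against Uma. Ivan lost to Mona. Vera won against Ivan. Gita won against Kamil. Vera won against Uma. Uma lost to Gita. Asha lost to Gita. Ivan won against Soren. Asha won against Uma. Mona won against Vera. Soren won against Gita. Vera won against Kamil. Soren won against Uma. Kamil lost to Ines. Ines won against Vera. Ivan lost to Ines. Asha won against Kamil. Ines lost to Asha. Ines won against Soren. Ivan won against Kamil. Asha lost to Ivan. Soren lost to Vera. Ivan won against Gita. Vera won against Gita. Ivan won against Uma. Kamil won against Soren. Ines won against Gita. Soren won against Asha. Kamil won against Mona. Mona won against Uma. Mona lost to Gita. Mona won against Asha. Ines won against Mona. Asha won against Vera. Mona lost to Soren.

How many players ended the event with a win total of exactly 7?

1

Win totals: Vera 5, Uma 0, Soren 4, Ines 7, Ivan 5, Gita 4, Kamil 3, Asha 4, Mona 4.
Exactly 7: Ines — 1 player.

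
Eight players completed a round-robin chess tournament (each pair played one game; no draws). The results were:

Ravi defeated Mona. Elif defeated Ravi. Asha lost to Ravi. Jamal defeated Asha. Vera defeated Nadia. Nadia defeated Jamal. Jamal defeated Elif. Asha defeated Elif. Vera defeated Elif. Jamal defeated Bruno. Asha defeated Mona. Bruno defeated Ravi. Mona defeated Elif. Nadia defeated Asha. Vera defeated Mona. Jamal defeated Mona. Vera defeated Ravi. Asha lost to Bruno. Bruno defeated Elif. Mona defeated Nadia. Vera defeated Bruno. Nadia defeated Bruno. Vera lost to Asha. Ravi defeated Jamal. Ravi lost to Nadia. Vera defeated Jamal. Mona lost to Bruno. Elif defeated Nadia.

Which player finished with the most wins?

Vera

Win totals: Bruno 4, Ravi 3, Mona 2, Asha 3, Elif 2, Jamal 4, Nadia 4, Vera 6.
Vera leads with 6 wins (next highest: 4).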